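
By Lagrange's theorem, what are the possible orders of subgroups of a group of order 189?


Lagrange's theorem: |H| divides |G|
|G| = 189
Divisors of 189: 1, 3, 7, 9, 21, 27, 63, 189

Possible subgroup orders: {1, 3, 7, 9, 21, 27, 63, 189}


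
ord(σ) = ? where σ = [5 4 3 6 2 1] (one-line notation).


Cycle decomposition: (1 5 2 4 6)
Cycle lengths: 5
Order = lcm(5) = 5

ord(σ) = 5


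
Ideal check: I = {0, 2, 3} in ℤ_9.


Check ideal conditions for I = {0, 2, 3} in ℤ_9:
(1) I is an additive subgroup? No
(2) For r ∈ ℤ_9 and a ∈ I: r·a ∈ I? No  [counterexample: r=2, a=2, r·a mod 9 = 4 ∉ I]

No, I is not an ideal of ℤ_9


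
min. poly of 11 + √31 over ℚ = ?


Let α = 11 + √31. Then α - 11 = √31, so (α - 11)² = 31, giving α² - 22α + 90 = 0. Degree 2 and α ∉ ℚ, so this is the minimal polynomial.

Minimal polynomial: x² - 22x + 90


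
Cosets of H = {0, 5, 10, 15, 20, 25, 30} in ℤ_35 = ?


H = {0, 5, 10, 15, 20, 25, 30}, |H| = 7
Number of cosets = |G|/|H| = 35/7 = 5
0 + H = {0, 5, 10, 15, 20, 25, 30}
1 + H = {1, 6, 11, 16, 21, 26, 31}
2 + H = {2, 7, 12, 17, 22, 27, 32}
3 + H = {3, 8, 13, 18, 23, 28, 33}
4 + H = {4, 9, 14, 19, 24, 29, 34}

Cosets: 0+H={0,5,10,15,20,25,30}; 1+H={1,6,11,16,21,26,31}; 2+H={2,7,12,17,22,27,32}; 3+H={3,8,13,18,23,28,33}; 4+H={4,9,14,19,24,29,34}


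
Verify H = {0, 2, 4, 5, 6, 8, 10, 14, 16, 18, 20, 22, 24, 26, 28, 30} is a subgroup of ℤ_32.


Subgroup test for H = {0, 2, 4, 5, 6, 8, 10, 14, 16, 18, 20, 22, 24, 26, 28, 30} in (ℤ_32, +):
(1) 0 ∈ H? Yes
(2) Closure: for all a,b ∈ H, (a+b) mod 32 ∈ H? No  [counterexample: 2 + 5 = 7 ∉ H]
(3) Inverses: for all a ∈ H, -a mod 32 ∈ H? No

No, H is not a subgroup of ℤ_32


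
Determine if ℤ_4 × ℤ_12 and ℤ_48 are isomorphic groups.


Comparing ℤ_4 × ℤ_12 and ℤ_48:
gcd(4,12) = 4 ≠ 1. Max element order in ℤ_4×ℤ_12 is lcm(4,12) = 12 < 48, so it has no element of order 48

No, ℤ_4 × ℤ_12 ≇ ℤ_48


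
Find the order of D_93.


|D_n| = 2n (n rotations and n reflections)
|D_93| = 2×93 = 186

|D_93| = 186


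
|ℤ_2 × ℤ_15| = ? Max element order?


|ℤ_2 × ℤ_15| = 2 × 15 = 30
Max element order = lcm(2,15) = 30
Cyclic? Yes (gcd=1)

|ℤ_2×ℤ_15| = 30, max element order = 30


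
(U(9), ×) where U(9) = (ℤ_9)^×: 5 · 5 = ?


Operation: multiplication mod 9
5 · 5 = (a × b) mod 9 with a = 5, b = 5

5 · 5 = 7


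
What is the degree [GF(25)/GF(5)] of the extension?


GF(25) = GF(5^2), so the extension degree is 2

[GF(25)/GF(5)] = 2


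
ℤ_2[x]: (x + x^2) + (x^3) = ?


Add coefficients mod 2:
x^0: 0 + 0 = 0 (mod 2)
x^1: 1 + 0 = 1 (mod 2)
x^2: 1 + 0 = 1 (mod 2)
x^3: 0 + 1 = 1 (mod 2)
Result: x + x^2 + x^3

f + g = x + x^2 + x^3


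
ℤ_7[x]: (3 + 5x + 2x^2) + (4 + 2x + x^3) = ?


Add coefficients mod 7:
x^0: 3 + 4 = 0 (mod 7)
x^1: 5 + 2 = 0 (mod 7)
x^2: 2 + 0 = 2 (mod 7)
x^3: 0 + 1 = 1 (mod 7)
Result: 2x^2 + x^3

f + g = 2x^2 + x^3


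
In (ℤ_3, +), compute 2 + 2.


Operation: addition mod 3
2 + 2 = (a + b) mod 3 with a = 2, b = 2

2 + 2 = 1


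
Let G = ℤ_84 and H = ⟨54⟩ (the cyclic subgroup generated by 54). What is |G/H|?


|⟨54⟩| = n / gcd(54, 84) = 84 / 6 = 14
H is normal (ℤ_84 is abelian).
|G/H| = |G| / |H| = 84 / 14 = 6

|G/H| = 6


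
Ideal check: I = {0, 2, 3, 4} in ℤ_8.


Check ideal conditions for I = {0, 2, 3, 4} in ℤ_8:
(1) I is an additive subgroup? No
(2) For r ∈ ℤ_8 and a ∈ I: r·a ∈ I? No  [counterexample: r=2, a=3, r·a mod 8 = 6 ∉ I]

No, I is not an ideal of ℤ_8


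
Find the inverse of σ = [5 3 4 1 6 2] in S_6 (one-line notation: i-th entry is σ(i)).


To find σ⁻¹, swap domain and range:
σ(1) = 5 → σ⁻¹(5) = 1
σ(2) = 3 → σ⁻¹(3) = 2
σ(3) = 4 → σ⁻¹(4) = 3
σ(4) = 1 → σ⁻¹(1) = 4
σ(5) = 6 → σ⁻¹(6) = 5
σ(6) = 2 → σ⁻¹(2) = 6

σ⁻¹ = [4 6 2 3 1 5]


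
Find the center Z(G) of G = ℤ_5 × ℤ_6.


Z(G) = {g ∈ G | gx = xg for all x ∈ G}
Direct product of abelian groups is abelian, so Z(G) = G

Z(ℤ_5 × ℤ_6) = ℤ_5 × ℤ_6


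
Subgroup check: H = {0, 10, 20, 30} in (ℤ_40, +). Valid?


Subgroup test for H = {0, 10, 20, 30} in (ℤ_40, +):
(1) 0 ∈ H? Yes
(2) Closure: for all a,b ∈ H, (a+b) mod 40 ∈ H? Yes
(3) Inverses: for all a ∈ H, -a mod 40 ∈ H? Yes

Yes, H is a subgroup of ℤ_40


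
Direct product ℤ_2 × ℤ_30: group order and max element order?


|ℤ_2 × ℤ_30| = 2 × 30 = 60
Max element order = lcm(2,30) = 30
Cyclic? No (gcd=2)

|ℤ_2×ℤ_30| = 60, max element order = 30


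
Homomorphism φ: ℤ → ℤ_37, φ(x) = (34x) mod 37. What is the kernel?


Kernel = preimage of identity
ker(φ) = {x ∈ ℤ : 34x ≡ 0 (mod 37)}. gcd(34,37) = 1, so 34x ≡ 0 (mod 37) ⟺ x ≡ 0 (mod 37/1 = 37). Hence ker(φ) = 37ℤ

ker(φ) = 37ℤ


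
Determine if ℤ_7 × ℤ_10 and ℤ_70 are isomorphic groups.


Comparing ℤ_7 × ℤ_10 and ℤ_70:
gcd(7,10) = 1, so ℤ_7 × ℤ_10 ≅ ℤ_70 (CRT)

Yes, ℤ_7 × ℤ_10 ≅ ℤ_70


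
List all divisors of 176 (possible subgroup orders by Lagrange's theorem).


Lagrange's theorem: |H| divides |G|
|G| = 176
Divisors of 176: 1, 2, 4, 8, 11, 16, 22, 44, 88, 176

Possible subgroup orders: {1, 2, 4, 8, 11, 16, 22, 44, 88, 176}


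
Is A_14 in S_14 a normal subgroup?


H = A_14 in S_14
A_14 has index 2 in S_14, and every subgroup of index 2 is normal

Yes, normal subgroup


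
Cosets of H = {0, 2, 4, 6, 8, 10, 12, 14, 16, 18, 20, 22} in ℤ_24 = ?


H = {0, 2, 4, 6, 8, 10, 12, 14, 16, 18, 20, 22}, |H| = 12
Number of cosets = |G|/|H| = 24/12 = 2
0 + H = {0, 2, 4, 6, 8, 10, 12, 14, 16, 18, 20, 22}
1 + H = {1, 3, 5, 7, 9, 11, 13, 15, 17, 19, 21, 23}

Cosets: 0+H={0,2,4,6,8,10,12,14,16,18,20,22}; 1+H={1,3,5,7,9,11,13,15,17,19,21,23}


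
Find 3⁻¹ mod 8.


Use the extended Euclidean algorithm to write 1 = 3·s + 8·t; then s mod 8 is the inverse.
Euclidean algorithm:
  3 = 0·8 + 3
  8 = 2·3 + 2
  3 = 1·2 + 1
  2 = 2·1 + 0
gcd(3,8) = 1
Back-substitution gives: 3·(3) + 8·(-1) = 1
So 3⁻¹ ≡ 3 ≡ 3 (mod 8)
Check: 3 × 3 = 9 ≡ 1 (mod 8) ✓

3⁻¹ ≡ 3 (mod 8)


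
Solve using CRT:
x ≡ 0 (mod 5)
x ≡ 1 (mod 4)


m₁ = 5, m₂ = 4, gcd = 1, so CRT applies. M = m₁·m₂ = 20
Let M₁ = M/m₁ = 4, M₂ = M/m₂ = 5
Find y₁ ≡ M₁⁻¹ (mod m₁): 4⁻¹ ≡ 4 (mod 5)
Find y₂ ≡ M₂⁻¹ (mod m₂): 5⁻¹ ≡ 1 (mod 4)
x = a₁·M₁·y₁ + a₂·M₂·y₂ = 0·4·4 + 1·5·1 = 5
Reduce mod 20: x ≡ 5
Check: 5 mod 5 = 0 ✓, 5 mod 4 = 1 ✓

x ≡ 5 (mod 20)


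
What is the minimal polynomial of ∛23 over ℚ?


∛23 satisfies x³ - 23 = 0, irreducible over ℚ (no rational root; 23 is not a perfect cube)

Minimal polynomial: x³ - 23


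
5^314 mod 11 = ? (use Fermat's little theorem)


Fermat's little theorem: if p is prime and gcd(a,p)=1, then a^(p-1) ≡ 1 (mod p)
p = 11 is prime, gcd(5,11) = 1
Reduce exponent: 314 mod 10 = 4
So 5^314 ≡ 5^4 (mod 11)
5^4 mod 11 = 9

5^314 ≡ 9 (mod 11)


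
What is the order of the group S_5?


|S_n| = n! (number of permutations of n symbols)
|S_5| = 5! = 120

|S_5| = 120


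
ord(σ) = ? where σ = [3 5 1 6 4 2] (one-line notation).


Cycle decomposition: (1 3) (2 5 4 6)
Cycle lengths: 2, 4
Order = lcm(2, 4) = 4

ord(σ) = 4


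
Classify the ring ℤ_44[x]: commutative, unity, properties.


ℤ_44 has zero divisors (2·22 ≡ 0), and these lift to constant zero divisors in ℤ_44[x]; so not an integral domain
Commutative: Yes
Integral domain: No
Has unity: Yes

ℤ_44[x]: Commutative=Yes, Unity=Yes


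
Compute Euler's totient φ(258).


Factor n: 258 = 2 × 3 × 43
φ(n) = n · ∏(1 - 1/p) over distinct primes p | n
φ(258) = 258 · (1 - 1/2) · (1 - 1/3) · (1 - 1/43) = 84

φ(258) = 84


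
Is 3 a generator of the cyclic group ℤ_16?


g generates ℤ_n iff gcd(g, n) = 1
gcd(3, 16) = 1
Since gcd = 1, 3 is a generator.

Yes, 3 generates ℤ_16


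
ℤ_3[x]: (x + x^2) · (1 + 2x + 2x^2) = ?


Expand and collect like terms; reduce coefficients mod 3:
x^0: 0·1 = 0 ≡ 0 (mod 3)
x^1: 0·2 + 1·1 = 1 ≡ 1 (mod 3)
x^2: 0·2 + 1·2 + 1·1 = 3 ≡ 0 (mod 3)
x^3: 1·2 + 1·2 = 4 ≡ 1 (mod 3)
x^4: 1·2 = 2 ≡ 2 (mod 3)
Result: x + x^3 + 2x^4

f · g = x + x^3 + 2x^4


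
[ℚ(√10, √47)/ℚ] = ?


[ℚ(√10,√47):ℚ] = [ℚ(√10,√47):ℚ(√10)]·[ℚ(√10):ℚ] = 2·2 = 4

[ℚ(√10, √47)/ℚ] = 4


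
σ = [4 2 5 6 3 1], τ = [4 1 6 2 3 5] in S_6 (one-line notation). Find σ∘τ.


σ∘τ: apply τ first, then σ
1 →τ 4 →σ 6
2 →τ 1 →σ 4
3 →τ 6 →σ 1
4 →τ 2 →σ 2
5 →τ 3 →σ 5
6 →τ 5 →σ 3

σ∘τ = [6 4 1 2 5 3]


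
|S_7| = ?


|S_n| = n! (number of permutations of n symbols)
|S_7| = 7! = 5040

|S_7| = 5040


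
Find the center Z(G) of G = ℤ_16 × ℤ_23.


Z(G) = {g ∈ G | gx = xg for all x ∈ G}
Direct product of abelian groups is abelian, so Z(G) = G

Z(ℤ_16 × ℤ_23) = ℤ_16 × ℤ_23


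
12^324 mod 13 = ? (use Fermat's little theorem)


Fermat's little theorem: if p is prime and gcd(a,p)=1, then a^(p-1) ≡ 1 (mod p)
p = 13 is prime, gcd(12,13) = 1
Reduce exponent: 324 mod 12 = 0
So 12^324 ≡ 12^0 (mod 13)
12^0 = 1

12^324 ≡ 1 (mod 13)


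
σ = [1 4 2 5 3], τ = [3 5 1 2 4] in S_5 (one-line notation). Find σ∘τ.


σ∘τ: apply τ first, then σ
1 →τ 3 →σ 2
2 →τ 5 →σ 3
3 →τ 1 →σ 1
4 →τ 2 →σ 4
5 →τ 4 →σ 5

σ∘τ = [2 3 1 4 5]


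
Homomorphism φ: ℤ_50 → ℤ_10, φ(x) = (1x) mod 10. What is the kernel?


Kernel = preimage of identity
ker(φ) = {x ∈ ℤ_50 : 1x ≡ 0 (mod 10)}. Since 10 | 50, φ is well-defined. The kernel is the cyclic subgroup ⟨10⟩ of ℤ_50 (order 5), i.e. {0, 10, 20, 30, 40}

ker(φ) = {0, 10, 20, 30, 40}


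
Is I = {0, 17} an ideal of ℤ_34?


Check ideal conditions for I = {0, 17} in ℤ_34:
(1) I is an additive subgroup? Yes
(2) For r ∈ ℤ_34 and a ∈ I: r·a ∈ I? Yes

Yes, I is an ideal of ℤ_34


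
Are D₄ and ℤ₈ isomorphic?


Comparing D₄ and ℤ₈:
D₄ is non-abelian, ℤ₈ is abelian

No, D₄ ≇ ℤ₈


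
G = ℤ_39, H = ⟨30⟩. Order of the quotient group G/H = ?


|⟨30⟩| = n / gcd(30, 39) = 39 / 3 = 13
H is normal (ℤ_39 is abelian).
|G/H| = |G| / |H| = 39 / 13 = 3

|G/H| = 3


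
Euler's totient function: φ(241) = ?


Factor n: 241 = 241
φ(n) = n · ∏(1 - 1/p) over distinct primes p | n
φ(241) = 241 · (1 - 1/241) = 240

φ(241) = 240


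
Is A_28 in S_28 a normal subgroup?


H = A_28 in S_28
A_28 has index 2 in S_28, and every subgroup of index 2 is normal

Yes, normal subgroup


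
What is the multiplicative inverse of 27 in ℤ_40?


Use the extended Euclidean algorithm to write 1 = 27·s + 40·t; then s mod 40 is the inverse.
Euclidean algorithm:
  27 = 0·40 + 27
  40 = 1·27 + 13
  27 = 2·13 + 1
  13 = 13·1 + 0
gcd(27,40) = 1
Back-substitution gives: 27·(3) + 40·(-2) = 1
So 27⁻¹ ≡ 3 ≡ 3 (mod 40)
Check: 27 × 3 = 81 ≡ 1 (mod 40) ✓

27⁻¹ ≡ 3 (mod 40)


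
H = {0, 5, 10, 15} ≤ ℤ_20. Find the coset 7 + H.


7 + H = {7 + h (mod 20) : h ∈ H}
7+0=7, 7+5=12, 7+10=17, 7+15=2
7 + H = {2, 7, 12, 17} = 2 + H

7 + H = {2, 7, 12, 17}


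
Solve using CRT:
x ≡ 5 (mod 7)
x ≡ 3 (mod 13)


m₁ = 7, m₂ = 13, gcd = 1, so CRT applies. M = m₁·m₂ = 91
Let M₁ = M/m₁ = 13, M₂ = M/m₂ = 7
Find y₁ ≡ M₁⁻¹ (mod m₁): 13⁻¹ ≡ 6 (mod 7)
Find y₂ ≡ M₂⁻¹ (mod m₂): 7⁻¹ ≡ 2 (mod 13)
x = a₁·M₁·y₁ + a₂·M₂·y₂ = 5·13·6 + 3·7·2 = 432
Reduce mod 91: x ≡ 68
Check: 68 mod 7 = 5 ✓, 68 mod 13 = 3 ✓

x ≡ 68 (mod 91)


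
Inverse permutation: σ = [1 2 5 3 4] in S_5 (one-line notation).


To find σ⁻¹, swap domain and range:
σ(1) = 1 → σ⁻¹(1) = 1
σ(2) = 2 → σ⁻¹(2) = 2
σ(3) = 5 → σ⁻¹(5) = 3
σ(4) = 3 → σ⁻¹(3) = 4
σ(5) = 4 → σ⁻¹(4) = 5

σ⁻¹ = [1 2 4 5 3]


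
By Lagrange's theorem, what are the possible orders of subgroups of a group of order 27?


Lagrange's theorem: |H| divides |G|
|G| = 27
Divisors of 27: 1, 3, 9, 27

Possible subgroup orders: {1, 3, 9, 27}


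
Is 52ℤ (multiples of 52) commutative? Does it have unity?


52ℤ is a commutative ring under +,× but has no multiplicative identity (1 ∉ 52ℤ); it has no zero divisors, but without unity it is not an integral domain
Commutative: Yes
Integral domain: No
Has unity: No

52ℤ (multiples of 52): Commutative=Yes, Unity=No


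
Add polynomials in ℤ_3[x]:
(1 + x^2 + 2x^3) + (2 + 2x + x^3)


Add coefficients mod 3:
x^0: 1 + 2 = 0 (mod 3)
x^1: 0 + 2 = 2 (mod 3)
x^2: 1 + 0 = 1 (mod 3)
x^3: 2 + 1 = 0 (mod 3)
Result: 2x + x^2

f + g = 2x + x^2


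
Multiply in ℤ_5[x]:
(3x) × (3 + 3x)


Expand and collect like terms; reduce coefficients mod 5:
x^0: 0·3 = 0 ≡ 0 (mod 5)
x^1: 0·3 + 3·3 = 9 ≡ 4 (mod 5)
x^2: 3·3 = 9 ≡ 4 (mod 5)
Result: 4x + 4x^2

f · g = 4x + 4x^2


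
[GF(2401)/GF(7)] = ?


GF(2401) = GF(7^4), so the extension degree is 4

[GF(2401)/GF(7)] = 4


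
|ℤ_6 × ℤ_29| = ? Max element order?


|ℤ_6 × ℤ_29| = 6 × 29 = 174
Max element order = lcm(6,29) = 174
Cyclic? Yes (gcd=1)

|ℤ_6×ℤ_29| = 174, max element order = 174


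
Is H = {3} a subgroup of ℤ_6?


Subgroup test for H = {3} in (ℤ_6, +):
(1) 0 ∈ H? No
(2) Closure: for all a,b ∈ H, (a+b) mod 6 ∈ H? No  [counterexample: 3 + 3 = 0 ∉ H]
(3) Inverses: for all a ∈ H, -a mod 6 ∈ H? Yes

No, H is not a subgroup of ℤ_6


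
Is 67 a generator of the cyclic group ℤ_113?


g generates ℤ_n iff gcd(g, n) = 1
gcd(67, 113) = 1
Since gcd = 1, 67 is a generator.

Yes, 67 generates ℤ_113


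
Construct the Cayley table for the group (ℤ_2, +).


Elements: {0, 1}
Operation: addition mod 2
Entry (a, b) = (a + b) mod 2

Cayley table:
  | 0 | 1
0 | 0 | 1
1 | 1 | 0


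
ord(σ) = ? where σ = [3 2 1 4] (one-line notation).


Cycle decomposition: (1 3)
Cycle lengths: 2
Order = lcm(2) = 2

ord(σ) = 2


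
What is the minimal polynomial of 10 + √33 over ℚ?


Let α = 10 + √33. Then α - 10 = √33, so (α - 10)² = 33, giving α² - 20α + 67 = 0. Degree 2 and α ∉ ℚ, so this is the minimal polynomial.

Minimal polynomial: x² - 20x + 67


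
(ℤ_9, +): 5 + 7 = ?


Operation: addition mod 9
5 + 7 = (a + b) mod 9 with a = 5, b = 7

5 + 7 = 3


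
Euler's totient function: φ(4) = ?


φ(n) = count of k ∈ {1,...,n} with gcd(k,n)=1
Coprimes to 4: {1, 3}
Count: 2

φ(4) = 2


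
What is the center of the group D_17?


Z(G) = {g ∈ G | gx = xg for all x ∈ G}
For odd n, Z(D_n) = {e}: no nontrivial rotation commutes with all reflections

Z(D_17) = {e}


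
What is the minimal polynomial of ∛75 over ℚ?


∛75 satisfies x³ - 75 = 0, irreducible over ℚ (no rational root; 75 is not a perfect cube)

Minimal polynomial: x³ - 75


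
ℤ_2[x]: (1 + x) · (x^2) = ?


Expand and collect like terms; reduce coefficients mod 2:
x^0: 1·0 = 0 ≡ 0 (mod 2)
x^1: 1·0 + 1·0 = 0 ≡ 0 (mod 2)
x^2: 1·1 + 1·0 = 1 ≡ 1 (mod 2)
x^3: 1·1 = 1 ≡ 1 (mod 2)
Result: x^2 + x^3

f · g = x^2 + x^3


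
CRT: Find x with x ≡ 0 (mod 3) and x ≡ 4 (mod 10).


m₁ = 3, m₂ = 10, gcd = 1, so CRT applies. M = m₁·m₂ = 30
Let M₁ = M/m₁ = 10, M₂ = M/m₂ = 3
Find y₁ ≡ M₁⁻¹ (mod m₁): 10⁻¹ ≡ 1 (mod 3)
Find y₂ ≡ M₂⁻¹ (mod m₂): 3⁻¹ ≡ 7 (mod 10)
x = a₁·M₁·y₁ + a₂·M₂·y₂ = 0·10·1 + 4·3·7 = 84
Reduce mod 30: x ≡ 24
Check: 24 mod 3 = 0 ✓, 24 mod 10 = 4 ✓

x ≡ 24 (mod 30)


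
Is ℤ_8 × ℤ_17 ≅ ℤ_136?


Comparing ℤ_8 × ℤ_17 and ℤ_136:
gcd(8,17) = 1, so ℤ_8 × ℤ_17 ≅ ℤ_136 (CRT)

Yes, ℤ_8 × ℤ_17 ≅ ℤ_136


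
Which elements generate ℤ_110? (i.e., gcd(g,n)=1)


g generates ℤ_n iff gcd(g,n) = 1
Prime factors of 110: 2, 5, 11
Generators are g ∈ {1,...,109} not divisible by any of these primes.
Generators: {1, 3, 7, 9, 13, 17, 19, 21, 23, 27, 29, 31, 37, 39, 41, 43, 47, 49, 51, 53, 57, 59, 61, 63, 67, 69, 71, 73, 79, 81, 83, 87, 89, 91, 93, 97, 101, 103, 107, 109}
Number of generators = φ(110) = 40

Generators of ℤ_110 = {1, 3, 7, 9, 13, 17, 19, 21, 23, 27, 29, 31, 37, 39, 41, 43, 47, 49, 51, 53, 57, 59, 61, 63, 67, 69, 71, 73, 79, 81, 83, 87, 89, 91, 93, 97, 101, 103, 107, 109}


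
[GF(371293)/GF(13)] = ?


GF(371293) = GF(13^5), so the extension degree is 5

[GF(371293)/GF(13)] = 5


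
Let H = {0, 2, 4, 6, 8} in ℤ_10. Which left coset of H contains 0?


0 + H = {0 + h (mod 10) : h ∈ H}
0+0=0, 0+2=2, 0+4=4, 0+6=6, 0+8=8

0 + H = {0, 2, 4, 6, 8}


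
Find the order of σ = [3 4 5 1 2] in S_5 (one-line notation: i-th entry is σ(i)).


Cycle decomposition: (1 3 5 2 4)
Cycle lengths: 5
Order = lcm(5) = 5

ord(σ) = 5


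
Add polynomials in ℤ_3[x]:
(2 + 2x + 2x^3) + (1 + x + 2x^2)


Add coefficients mod 3:
x^0: 2 + 1 = 0 (mod 3)
x^1: 2 + 1 = 0 (mod 3)
x^2: 0 + 2 = 2 (mod 3)
x^3: 2 + 0 = 2 (mod 3)
Result: 2x^2 + 2x^3

f + g = 2x^2 + 2x^3


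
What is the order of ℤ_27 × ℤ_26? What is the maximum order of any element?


|ℤ_27 × ℤ_26| = 27 × 26 = 702
Max element order = lcm(27,26) = 702
Cyclic? Yes (gcd=1)

|ℤ_27×ℤ_26| = 702, max element order = 702


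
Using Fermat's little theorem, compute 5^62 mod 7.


Fermat's little theorem: if p is prime and gcd(a,p)=1, then a^(p-1) ≡ 1 (mod p)
p = 7 is prime, gcd(5,7) = 1
Reduce exponent: 62 mod 6 = 2
So 5^62 ≡ 5^2 (mod 7)
5^2 mod 7 = 4

5^62 ≡ 4 (mod 7)


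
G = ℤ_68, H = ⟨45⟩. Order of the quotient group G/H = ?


|⟨45⟩| = n / gcd(45, 68) = 68 / 1 = 68
H is normal (ℤ_68 is abelian).
|G/H| = |G| / |H| = 68 / 68 = 1

|G/H| = 1


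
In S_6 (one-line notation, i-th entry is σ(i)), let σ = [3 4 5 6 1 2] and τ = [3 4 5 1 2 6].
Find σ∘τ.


σ∘τ: apply τ first, then σ
1 →τ 3 →σ 5
2 →τ 4 →σ 6
3 →τ 5 →σ 1
4 →τ 1 →σ 3
5 →τ 2 →σ 4
6 →τ 6 →σ 2

σ∘τ = [5 6 1 3 4 2]


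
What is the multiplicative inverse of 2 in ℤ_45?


Use the extended Euclidean algorithm to write 1 = 2·s + 45·t; then s mod 45 is the inverse.
Euclidean algorithm:
  2 = 0·45 + 2
  45 = 22·2 + 1
  2 = 2·1 + 0
gcd(2,45) = 1
Back-substitution gives: 2·(-22) + 45·(1) = 1
So 2⁻¹ ≡ -22 ≡ 23 (mod 45)
Check: 2 × 23 = 46 ≡ 1 (mod 45) ✓

2⁻¹ ≡ 23 (mod 45)


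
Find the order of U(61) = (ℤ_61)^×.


U(n) is the group of units mod n; |U(n)| = φ(n)
|U(61)| = φ(61) = 60

|U(61) = (ℤ_61)^×| = 60


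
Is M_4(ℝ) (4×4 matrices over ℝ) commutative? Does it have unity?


Matrix multiplication is non-commutative for n ≥ 2; the identity matrix I is the unity; singular matrices give zero divisors, so not an integral domain
Commutative: No
Integral domain: No
Has unity: Yes

M_4(ℝ) (4×4 matrices over ℝ): Commutative=No, Unity=Yes


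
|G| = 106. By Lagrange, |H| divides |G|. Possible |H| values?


Lagrange's theorem: |H| divides |G|
|G| = 106
Divisors of 106: 1, 2, 53, 106

Possible subgroup orders: {1, 2, 53, 106}


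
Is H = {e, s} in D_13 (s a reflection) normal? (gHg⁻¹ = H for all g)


H = {e, s} in D_13 (s a reflection)
r·s·r⁻¹ = sr⁻² ≠ s for n ≥ 3, so {e, s} is not closed under conjugation

No, not a normal subgroup


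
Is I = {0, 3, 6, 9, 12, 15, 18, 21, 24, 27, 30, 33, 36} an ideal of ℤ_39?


Check ideal conditions for I = {0, 3, 6, 9, 12, 15, 18, 21, 24, 27, 30, 33, 36} in ℤ_39:
(1) I is an additive subgroup? Yes
(2) For r ∈ ℤ_39 and a ∈ I: r·a ∈ I? Yes

Yes, I is an ideal of ℤ_39


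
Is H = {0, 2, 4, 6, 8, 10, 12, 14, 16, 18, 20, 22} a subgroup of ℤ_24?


Subgroup test for H = {0, 2, 4, 6, 8, 10, 12, 14, 16, 18, 20, 22} in (ℤ_24, +):
(1) 0 ∈ H? Yes
(2) Closure: for all a,b ∈ H, (a+b) mod 24 ∈ H? Yes
(3) Inverses: for all a ∈ H, -a mod 24 ∈ H? Yes

Yes, H is a subgroup of ℤ_24


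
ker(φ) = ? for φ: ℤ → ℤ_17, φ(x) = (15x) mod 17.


Kernel = preimage of identity
ker(φ) = {x ∈ ℤ : 15x ≡ 0 (mod 17)}. gcd(15,17) = 1, so 15x ≡ 0 (mod 17) ⟺ x ≡ 0 (mod 17/1 = 17). Hence ker(φ) = 17ℤ

ker(φ) = 17ℤ


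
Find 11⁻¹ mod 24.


Use the extended Euclidean algorithm to write 1 = 11·s + 24·t; then s mod 24 is the inverse.
Euclidean algorithm:
  11 = 0·24 + 11
  24 = 2·11 + 2
  11 = 5·2 + 1
  2 = 2·1 + 0
gcd(11,24) = 1
Back-substitution gives: 11·(11) + 24·(-5) = 1
So 11⁻¹ ≡ 11 ≡ 11 (mod 24)
Check: 11 × 11 = 121 ≡ 1 (mod 24) ✓

11⁻¹ ≡ 11 (mod 24)


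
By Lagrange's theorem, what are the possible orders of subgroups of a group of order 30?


Lagrange's theorem: |H| divides |G|
|G| = 30
Divisors of 30: 1, 2, 3, 5, 6, 10, 15, 30

Possible subgroup orders: {1, 2, 3, 5, 6, 10, 15, 30}


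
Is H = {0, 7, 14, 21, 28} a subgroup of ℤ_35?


Subgroup test for H = {0, 7, 14, 21, 28} in (ℤ_35, +):
(1) 0 ∈ H? Yes
(2) Closure: for all a,b ∈ H, (a+b) mod 35 ∈ H? Yes
(3) Inverses: for all a ∈ H, -a mod 35 ∈ H? Yes

Yes, H is a subgroup of ℤ_35


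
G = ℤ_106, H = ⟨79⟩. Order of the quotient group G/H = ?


|⟨79⟩| = n / gcd(79, 106) = 106 / 1 = 106
H is normal (ℤ_106 is abelian).
|G/H| = |G| / |H| = 106 / 106 = 1

|G/H| = 1


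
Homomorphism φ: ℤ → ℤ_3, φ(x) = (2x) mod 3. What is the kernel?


Kernel = preimage of identity
ker(φ) = {x ∈ ℤ : 2x ≡ 0 (mod 3)}. gcd(2,3) = 1, so 2x ≡ 0 (mod 3) ⟺ x ≡ 0 (mod 3/1 = 3). Hence ker(φ) = 3ℤ

ker(φ) = 3ℤ


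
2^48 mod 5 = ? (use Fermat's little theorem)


Fermat's little theorem: if p is prime and gcd(a,p)=1, then a^(p-1) ≡ 1 (mod p)
p = 5 is prime, gcd(2,5) = 1
Reduce exponent: 48 mod 4 = 0
So 2^48 ≡ 2^0 (mod 5)
2^0 = 1

2^48 ≡ 1 (mod 5)


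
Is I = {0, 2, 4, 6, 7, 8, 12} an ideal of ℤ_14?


Check ideal conditions for I = {0, 2, 4, 6, 7, 8, 12} in ℤ_14:
(1) I is an additive subgroup? No
(2) For r ∈ ℤ_14 and a ∈ I: r·a ∈ I? No  [counterexample: r=2, a=12, r·a mod 14 = 10 ∉ I]

No, I is not an ideal of ℤ_14


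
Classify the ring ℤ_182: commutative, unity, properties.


ℤ_182 is a commutative ring with unity 1; 182 = 2×91 is composite, so 2·91 ≡ 0 gives zero divisors (not an integral domain)
Commutative: Yes
Integral domain: No
Has unity: Yes

ℤ_182: Commutative=Yes, Unity=Yes


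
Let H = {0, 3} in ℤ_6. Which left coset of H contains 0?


0 + H = {0 + h (mod 6) : h ∈ H}
0+0=0, 0+3=3

0 + H = {0, 3}


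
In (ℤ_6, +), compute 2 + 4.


Operation: addition mod 6
2 + 4 = (a + b) mod 6 with a = 2, b = 4

2 + 4 = 0


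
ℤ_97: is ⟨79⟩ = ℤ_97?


g generates ℤ_n iff gcd(g, n) = 1
gcd(79, 97) = 1
Since gcd = 1, 79 is a generator.

Yes, 79 generates ℤ_97


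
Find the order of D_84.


|D_n| = 2n (n rotations and n reflections)
|D_84| = 2×84 = 168

|D_84| = 168


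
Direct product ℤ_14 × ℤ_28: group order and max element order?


|ℤ_14 × ℤ_28| = 14 × 28 = 392
Max element order = lcm(14,28) = 28
Cyclic? No (gcd=14)

|ℤ_14×ℤ_28| = 392, max element order = 28


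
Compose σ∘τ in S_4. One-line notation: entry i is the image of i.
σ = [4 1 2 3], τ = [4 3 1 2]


σ∘τ: apply τ first, then σ
1 →τ 4 →σ 3
2 →τ 3 →σ 2
3 →τ 1 →σ 4
4 →τ 2 →σ 1

σ∘τ = [3 2 4 1]


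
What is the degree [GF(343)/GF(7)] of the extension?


GF(343) = GF(7^3), so the extension degree is 3

[GF(343)/GF(7)] = 3


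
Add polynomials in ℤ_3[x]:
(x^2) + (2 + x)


Add coefficients mod 3:
x^0: 0 + 2 = 2 (mod 3)
x^1: 0 + 1 = 1 (mod 3)
x^2: 1 + 0 = 1 (mod 3)
Result: 2 + x + x^2

f + g = 2 + x + x^2


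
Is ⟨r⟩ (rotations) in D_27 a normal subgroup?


H = ⟨r⟩ (rotations) in D_27
The rotation subgroup ⟨r⟩ has index 2 in D_27, so it is normal

Yes, normal subgroup


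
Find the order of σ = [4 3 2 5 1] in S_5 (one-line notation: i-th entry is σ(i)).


Cycle decomposition: (1 4 5) (2 3)
Cycle lengths: 3, 2
Order = lcm(3, 2) = 6

ord(σ) = 6


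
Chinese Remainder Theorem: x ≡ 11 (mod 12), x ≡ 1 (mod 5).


m₁ = 12, m₂ = 5, gcd = 1, so CRT applies. M = m₁·m₂ = 60
Let M₁ = M/m₁ = 5, M₂ = M/m₂ = 12
Find y₁ ≡ M₁⁻¹ (mod m₁): 5⁻¹ ≡ 5 (mod 12)
Find y₂ ≡ M₂⁻¹ (mod m₂): 12⁻¹ ≡ 3 (mod 5)
x = a₁·M₁·y₁ + a₂·M₂·y₂ = 11·5·5 + 1·12·3 = 311
Reduce mod 60: x ≡ 11
Check: 11 mod 12 = 11 ✓, 11 mod 5 = 1 ✓

x ≡ 11 (mod 60)


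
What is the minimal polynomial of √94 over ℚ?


√94 satisfies x² - 94 = 0, irreducible over ℚ since 94 is squarefree

Minimal polynomial: x² - 94


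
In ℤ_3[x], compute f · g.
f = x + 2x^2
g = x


Expand and collect like terms; reduce coefficients mod 3:
x^0: 0·0 = 0 ≡ 0 (mod 3)
x^1: 0·1 + 1·0 = 0 ≡ 0 (mod 3)
x^2: 1·1 + 2·0 = 1 ≡ 1 (mod 3)
x^3: 2·1 = 2 ≡ 2 (mod 3)
Result: x^2 + 2x^3

f · g = x^2 + 2x^3


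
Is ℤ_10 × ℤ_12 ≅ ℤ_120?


Comparing ℤ_10 × ℤ_12 and ℤ_120:
gcd(10,12) = 2 ≠ 1. Max element order in ℤ_10×ℤ_12 is lcm(10,12) = 60 < 120, so it has no element of order 120

No, ℤ_10 × ℤ_12 ≇ ℤ_120


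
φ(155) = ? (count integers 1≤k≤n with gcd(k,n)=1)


Factor n: 155 = 5 × 31
φ(n) = n · ∏(1 - 1/p) over distinct primes p | n
φ(155) = 155 · (1 - 1/5) · (1 - 1/31) = 120

φ(155) = 120


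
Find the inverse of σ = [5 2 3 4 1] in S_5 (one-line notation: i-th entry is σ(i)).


To find σ⁻¹, swap domain and range:
σ(1) = 5 → σ⁻¹(5) = 1
σ(2) = 2 → σ⁻¹(2) = 2
σ(3) = 3 → σ⁻¹(3) = 3
σ(4) = 4 → σ⁻¹(4) = 4
σ(5) = 1 → σ⁻¹(1) = 5

σ⁻¹ = [5 2 3 4 1]


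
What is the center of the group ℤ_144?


Z(G) = {g ∈ G | gx = xg for all x ∈ G}
ℤ_144 is abelian, so Z(G) = G

Z(ℤ_144) = ℤ_144


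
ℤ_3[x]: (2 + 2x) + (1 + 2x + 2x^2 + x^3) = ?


Add coefficients mod 3:
x^0: 2 + 1 = 0 (mod 3)
x^1: 2 + 2 = 1 (mod 3)
x^2: 0 + 2 = 2 (mod 3)
x^3: 0 + 1 = 1 (mod 3)
Result: x + 2x^2 + x^3

f + g = x + 2x^2 + x^3


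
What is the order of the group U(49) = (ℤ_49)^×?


U(n) is the group of units mod n; |U(n)| = φ(n)
|U(49)| = φ(49) = 42

|U(49) = (ℤ_49)^×| = 42


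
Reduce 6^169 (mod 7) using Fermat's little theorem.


Fermat's little theorem: if p is prime and gcd(a,p)=1, then a^(p-1) ≡ 1 (mod p)
p = 7 is prime, gcd(6,7) = 1
Reduce exponent: 169 mod 6 = 1
So 6^169 ≡ 6^1 (mod 7)
6^1 mod 7 = 6

6^169 ≡ 6 (mod 7)


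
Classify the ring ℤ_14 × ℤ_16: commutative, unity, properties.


Direct product ring; commutative with unity (1,1); but (1,0)·(0,1) = (0,0) gives zero divisors, so not an integral domain
Commutative: Yes
Integral domain: No
Has unity: Yes

ℤ_14 × ℤ_16: Commutative=Yes, Unity=Yes


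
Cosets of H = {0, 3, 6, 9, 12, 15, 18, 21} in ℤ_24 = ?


H = {0, 3, 6, 9, 12, 15, 18, 21}, |H| = 8
Number of cosets = |G|/|H| = 24/8 = 3
0 + H = {0, 3, 6, 9, 12, 15, 18, 21}
1 + H = {1, 4, 7, 10, 13, 16, 19, 22}
2 + H = {2, 5, 8, 11, 14, 17, 20, 23}

Cosets: 0+H={0,3,6,9,12,15,18,21}; 1+H={1,4,7,10,13,16,19,22}; 2+H={2,5,8,11,14,17,20,23}


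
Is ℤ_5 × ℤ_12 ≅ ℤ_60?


Comparing ℤ_5 × ℤ_12 and ℤ_60:
gcd(5,12) = 1, so ℤ_5 × ℤ_12 ≅ ℤ_60 (CRT)

Yes, ℤ_5 × ℤ_12 ≅ ℤ_60


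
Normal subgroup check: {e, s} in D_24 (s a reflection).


H = {e, s} in D_24 (s a reflection)
r·s·r⁻¹ = sr⁻² ≠ s for n ≥ 3, so {e, s} is not closed under conjugation

No, not a normal subgroup


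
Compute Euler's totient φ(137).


Factor n: 137 = 137
φ(n) = n · ∏(1 - 1/p) over distinct primes p | n
φ(137) = 137 · (1 - 1/137) = 136

φ(137) = 136


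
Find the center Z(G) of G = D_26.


Z(G) = {g ∈ G | gx = xg for all x ∈ G}
For even n, Z(D_n) = {e, r^(n/2)}: the 180° rotation r^13 commutes with every reflection and rotation

Z(D_26) = {e, r^13}


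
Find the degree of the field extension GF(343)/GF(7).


GF(343) = GF(7^3), so the extension degree is 3

[GF(343)/GF(7)] = 3


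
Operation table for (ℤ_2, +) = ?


Elements: {0, 1}
Operation: addition mod 2
Entry (a, b) = (a + b) mod 2

Cayley table:
  | 0 | 1
0 | 0 | 1
1 | 1 | 0


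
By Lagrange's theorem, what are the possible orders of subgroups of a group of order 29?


Lagrange's theorem: |H| divides |G|
|G| = 29
Divisors of 29: 1, 29

Possible subgroup orders: {1, 29}


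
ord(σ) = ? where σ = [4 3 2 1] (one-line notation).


Cycle decomposition: (1 4) (2 3)
Cycle lengths: 2, 2
Order = lcm(2, 2) = 2

ord(σ) = 2


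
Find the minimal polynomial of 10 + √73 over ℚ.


Let α = 10 + √73. Then α - 10 = √73, so (α - 10)² = 73, giving α² - 20α + 27 = 0. Degree 2 and α ∉ ℚ, so this is the minimal polynomial.

Minimal polynomial: x² - 20x + 27


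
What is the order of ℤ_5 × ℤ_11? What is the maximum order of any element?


|ℤ_5 × ℤ_11| = 5 × 11 = 55
Max element order = lcm(5,11) = 55
Cyclic? Yes (gcd=1)

|ℤ_5×ℤ_11| = 55, max element order = 55


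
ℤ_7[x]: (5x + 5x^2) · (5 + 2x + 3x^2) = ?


Expand and collect like terms; reduce coefficients mod 7:
x^0: 0·5 = 0 ≡ 0 (mod 7)
x^1: 0·2 + 5·5 = 25 ≡ 4 (mod 7)
x^2: 0·3 + 5·2 + 5·5 = 35 ≡ 0 (mod 7)
x^3: 5·3 + 5·2 = 25 ≡ 4 (mod 7)
x^4: 5·3 = 15 ≡ 1 (mod 7)
Result: 4x + 4x^3 + x^4

f · g = 4x + 4x^3 + x^4


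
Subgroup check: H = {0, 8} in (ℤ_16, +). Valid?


Subgroup test for H = {0, 8} in (ℤ_16, +):
(1) 0 ∈ H? Yes
(2) Closure: for all a,b ∈ H, (a+b) mod 16 ∈ H? Yes
(3) Inverses: for all a ∈ H, -a mod 16 ∈ H? Yes

Yes, H is a subgroup of ℤ_16


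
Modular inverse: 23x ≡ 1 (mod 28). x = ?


Use the extended Euclidean algorithm to write 1 = 23·s + 28·t; then s mod 28 is the inverse.
Euclidean algorithm:
  23 = 0·28 + 23
  28 = 1·23 + 5
  23 = 4·5 + 3
  5 = 1·3 + 2
  3 = 1·2 + 1
  2 = 2·1 + 0
gcd(23,28) = 1
Back-substitution gives: 23·(11) + 28·(-9) = 1
So 23⁻¹ ≡ 11 ≡ 11 (mod 28)
Check: 23 × 11 = 253 ≡ 1 (mod 28) ✓

23⁻¹ ≡ 11 (mod 28)


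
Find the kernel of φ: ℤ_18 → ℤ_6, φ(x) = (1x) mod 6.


Kernel = preimage of identity
ker(φ) = {x ∈ ℤ_18 : 1x ≡ 0 (mod 6)}. Since 6 | 18, φ is well-defined. The kernel is the cyclic subgroup ⟨6⟩ of ℤ_18 (order 3), i.e. {0, 6, 12}

ker(φ) = {0, 6, 12}


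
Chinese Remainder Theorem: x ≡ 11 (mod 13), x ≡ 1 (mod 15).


m₁ = 13, m₂ = 15, gcd = 1, so CRT applies. M = m₁·m₂ = 195
Let M₁ = M/m₁ = 15, M₂ = M/m₂ = 13
Find y₁ ≡ M₁⁻¹ (mod m₁): 15⁻¹ ≡ 7 (mod 13)
Find y₂ ≡ M₂⁻¹ (mod m₂): 13⁻¹ ≡ 7 (mod 15)
x = a₁·M₁·y₁ + a₂·M₂·y₂ = 11·15·7 + 1·13·7 = 1246
Reduce mod 195: x ≡ 76
Check: 76 mod 13 = 11 ✓, 76 mod 15 = 1 ✓

x ≡ 76 (mod 195)


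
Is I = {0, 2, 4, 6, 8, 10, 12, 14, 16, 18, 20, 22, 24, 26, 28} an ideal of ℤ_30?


Check ideal conditions for I = {0, 2, 4, 6, 8, 10, 12, 14, 16, 18, 20, 22, 24, 26, 28} in ℤ_30:
(1) I is an additive subgroup? Yes
(2) For r ∈ ℤ_30 and a ∈ I: r·a ∈ I? Yes

Yes, I is an ideal of ℤ_30


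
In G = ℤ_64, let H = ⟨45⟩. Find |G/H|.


|⟨45⟩| = n / gcd(45, 64) = 64 / 1 = 64
H is normal (ℤ_64 is abelian).
|G/H| = |G| / |H| = 64 / 64 = 1

|G/H| = 1


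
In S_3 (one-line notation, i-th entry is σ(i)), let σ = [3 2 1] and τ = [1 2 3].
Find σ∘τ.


σ∘τ: apply τ first, then σ
1 →τ 1 →σ 3
2 →τ 2 →σ 2
3 →τ 3 →σ 1

σ∘τ = [3 2 1]


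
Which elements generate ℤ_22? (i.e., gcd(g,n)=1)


g generates ℤ_n iff gcd(g,n) = 1
Prime factors of 22: 2, 11
Generators are g ∈ {1,...,21} not divisible by any of these primes.
Generators: {1, 3, 5, 7, 9, 13, 15, 17, 19, 21}
Number of generators = φ(22) = 10

Generators of ℤ_22 = {1, 3, 5, 7, 9, 13, 15, 17, 19, 21}


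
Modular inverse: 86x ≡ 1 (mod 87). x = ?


Use the extended Euclidean algorithm to write 1 = 86·s + 87·t; then s mod 87 is the inverse.
Euclidean algorithm:
  86 = 0·87 + 86
  87 = 1·86 + 1
  86 = 86·1 + 0
gcd(86,87) = 1
Back-substitution gives: 86·(-1) + 87·(1) = 1
So 86⁻¹ ≡ -1 ≡ 86 (mod 87)
Check: 86 × 86 = 7396 ≡ 1 (mod 87) ✓

86⁻¹ ≡ 86 (mod 87)


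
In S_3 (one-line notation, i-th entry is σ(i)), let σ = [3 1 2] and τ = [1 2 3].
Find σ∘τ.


σ∘τ: apply τ first, then σ
1 →τ 1 →σ 3
2 →τ 2 →σ 1
3 →τ 3 →σ 2

σ∘τ = [3 1 2]


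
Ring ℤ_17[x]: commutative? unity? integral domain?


ℤ_17 is a field (n prime), so ℤ_17[x] is a commutative integral domain with unity
Commutative: Yes
Integral domain: Yes
Has unity: Yes

ℤ_17[x]: Commutative=Yes, Unity=Yes


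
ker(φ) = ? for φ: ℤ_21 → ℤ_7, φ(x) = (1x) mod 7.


Kernel = preimage of identity
ker(φ) = {x ∈ ℤ_21 : 1x ≡ 0 (mod 7)}. Since 7 | 21, φ is well-defined. The kernel is the cyclic subgroup ⟨7⟩ of ℤ_21 (order 3), i.e. {0, 7, 14}

ker(φ) = {0, 7, 14}


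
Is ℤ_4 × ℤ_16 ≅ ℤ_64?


Comparing ℤ_4 × ℤ_16 and ℤ_64:
gcd(4,16) = 4 ≠ 1. Max element order in ℤ_4×ℤ_16 is lcm(4,16) = 16 < 64, so it has no element of order 64

No, ℤ_4 × ℤ_16 ≇ ℤ_64


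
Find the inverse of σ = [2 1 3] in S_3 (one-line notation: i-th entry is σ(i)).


To find σ⁻¹, swap domain and range:
σ(1) = 2 → σ⁻¹(2) = 1
σ(2) = 1 → σ⁻¹(1) = 2
σ(3) = 3 → σ⁻¹(3) = 3

σ⁻¹ = [2 1 3]


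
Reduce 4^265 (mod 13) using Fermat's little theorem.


Fermat's little theorem: if p is prime and gcd(a,p)=1, then a^(p-1) ≡ 1 (mod p)
p = 13 is prime, gcd(4,13) = 1
Reduce exponent: 265 mod 12 = 1
So 4^265 ≡ 4^1 (mod 13)
4^1 mod 13 = 4

4^265 ≡ 4 (mod 13)


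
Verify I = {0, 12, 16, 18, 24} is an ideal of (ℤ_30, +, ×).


Check ideal conditions for I = {0, 12, 16, 18, 24} in ℤ_30:
(1) I is an additive subgroup? No
(2) For r ∈ ℤ_30 and a ∈ I: r·a ∈ I? No  [counterexample: r=2, a=16, r·a mod 30 = 2 ∉ I]

No, I is not an ideal of ℤ_30


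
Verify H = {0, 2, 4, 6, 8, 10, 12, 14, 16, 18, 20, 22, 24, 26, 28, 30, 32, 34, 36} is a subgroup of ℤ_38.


Subgroup test for H = {0, 2, 4, 6, 8, 10, 12, 14, 16, 18, 20, 22, 24, 26, 28, 30, 32, 34, 36} in (ℤ_38, +):
(1) 0 ∈ H? Yes
(2) Closure: for all a,b ∈ H, (a+b) mod 38 ∈ H? Yes
(3) Inverses: for all a ∈ H, -a mod 38 ∈ H? Yes

Yes, H is a subgroup of ℤ_38


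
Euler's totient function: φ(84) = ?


Factor n: 84 = 2^2 × 3 × 7
φ(n) = n · ∏(1 - 1/p) over distinct primes p | n
φ(84) = 84 · (1 - 1/2) · (1 - 1/3) · (1 - 1/7) = 24

φ(84) = 24


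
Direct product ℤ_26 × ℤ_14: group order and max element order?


|ℤ_26 × ℤ_14| = 26 × 14 = 364
Max element order = lcm(26,14) = 182
Cyclic? No (gcd=2)

|ℤ_26×ℤ_14| = 364, max element order = 182


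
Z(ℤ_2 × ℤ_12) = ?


Z(G) = {g ∈ G | gx = xg for all x ∈ G}
Direct product of abelian groups is abelian, so Z(G) = G

Z(ℤ_2 × ℤ_12) = ℤ_2 × ℤ_12


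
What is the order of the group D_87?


|D_n| = 2n (n rotations and n reflections)
|D_87| = 2×87 = 174

|D_87| = 174


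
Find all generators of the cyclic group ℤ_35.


g generates ℤ_n iff gcd(g,n) = 1
Prime factors of 35: 5, 7
Generators are g ∈ {1,...,34} not divisible by any of these primes.
Generators: {1, 2, 3, 4, 6, 8, 9, 11, 12, 13, 16, 17, 18, 19, 22, 23, 24, 26, 27, 29, 31, 32, 33, 34}
Number of generators = φ(35) = 24

Generators of ℤ_35 = {1, 2, 3, 4, 6, 8, 9, 11, 12, 13, 16, 17, 18, 19, 22, 23, 24, 26, 27, 29, 31, 32, 33, 34}


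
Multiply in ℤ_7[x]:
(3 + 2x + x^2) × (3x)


Expand and collect like terms; reduce coefficients mod 7:
x^0: 3·0 = 0 ≡ 0 (mod 7)
x^1: 3·3 + 2·0 = 9 ≡ 2 (mod 7)
x^2: 2·3 + 1·0 = 6 ≡ 6 (mod 7)
x^3: 1·3 = 3 ≡ 3 (mod 7)
Result: 2x + 6x^2 + 3x^3

f · g = 2x + 6x^2 + 3x^3


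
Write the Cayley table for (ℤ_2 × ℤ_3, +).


Elements: {(0,0), (0,1), (0,2), (1,0), (1,1), (1,2)}
Operation: componentwise addition mod (2, 3)
Entry (a, b) = ((a₁+b₁) mod 2, (a₂+b₂) mod 3)

Cayley table:
      | (0,0) | (0,1) | (0,2) | (1,0) | (1,1) | (1,2)
(0,0) | (0,0) | (0,1) | (0,2) | (1,0) | (1,1) | (1,2)
(0,1) | (0,1) | (0,2) | (0,0) | (1,1) | (1,2) | (1,0)
(0,2) | (0,2) | (0,0) | (0,1) | (1,2) | (1,0) | (1,1)
(1,0) | (1,0) | (1,1) | (1,2) | (0,0) | (0,1) | (0,2)
(1,1) | (1,1) | (1,2) | (1,0) | (0,1) | (0,2) | (0,0)
(1,2) | (1,2) | (1,0) | (1,1) | (0,2) | (0,0) | (0,1)


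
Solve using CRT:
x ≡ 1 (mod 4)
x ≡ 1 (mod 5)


m₁ = 4, m₂ = 5, gcd = 1, so CRT applies. M = m₁·m₂ = 20
Let M₁ = M/m₁ = 5, M₂ = M/m₂ = 4
Find y₁ ≡ M₁⁻¹ (mod m₁): 5⁻¹ ≡ 1 (mod 4)
Find y₂ ≡ M₂⁻¹ (mod m₂): 4⁻¹ ≡ 4 (mod 5)
x = a₁·M₁·y₁ + a₂·M₂·y₂ = 1·5·1 + 1·4·4 = 21
Reduce mod 20: x ≡ 1
Check: 1 mod 4 = 1 ✓, 1 mod 5 = 1 ✓

x ≡ 1 (mod 20)


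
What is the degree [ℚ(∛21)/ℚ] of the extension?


∛21 has minimal polynomial x³ - 21 (irreducible over ℚ since 21 is not a perfect cube)

[ℚ(∛21)/ℚ] = 3


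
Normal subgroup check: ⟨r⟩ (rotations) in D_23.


H = ⟨r⟩ (rotations) in D_23
The rotation subgroup ⟨r⟩ has index 2 in D_23, so it is normal

Yes, normal subgroup


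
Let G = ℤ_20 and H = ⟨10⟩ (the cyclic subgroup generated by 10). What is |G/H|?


|⟨10⟩| = n / gcd(10, 20) = 20 / 10 = 2
H is normal (ℤ_20 is abelian).
|G/H| = |G| / |H| = 20 / 2 = 10

|G/H| = 10


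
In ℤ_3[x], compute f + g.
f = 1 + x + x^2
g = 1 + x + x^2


Add coefficients mod 3:
x^0: 1 + 1 = 2 (mod 3)
x^1: 1 + 1 = 2 (mod 3)
x^2: 1 + 1 = 2 (mod 3)
Result: 2 + 2x + 2x^2

f + g = 2 + 2x + 2x^2


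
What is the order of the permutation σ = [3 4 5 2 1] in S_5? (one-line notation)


Cycle decomposition: (1 3 5) (2 4)
Cycle lengths: 3, 2
Order = lcm(3, 2) = 6

ord(σ) = 6


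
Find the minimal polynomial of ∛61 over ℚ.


∛61 satisfies x³ - 61 = 0, irreducible over ℚ (no rational root; 61 is not a perfect cube)

Minimal polynomial: x³ - 61


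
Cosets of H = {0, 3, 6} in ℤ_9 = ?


H = {0, 3, 6}, |H| = 3
Number of cosets = |G|/|H| = 9/3 = 3
0 + H = {0, 3, 6}
1 + H = {1, 4, 7}
2 + H = {2, 5, 8}

Cosets: 0+H={0,3,6}; 1+H={1,4,7}; 2+H={2,5,8}


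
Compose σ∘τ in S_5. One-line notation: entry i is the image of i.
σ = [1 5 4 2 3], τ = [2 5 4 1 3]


σ∘τ: apply τ first, then σ
1 →τ 2 →σ 5
2 →τ 5 →σ 3
3 →τ 4 →σ 2
4 →τ 1 →σ 1
5 →τ 3 →σ 4

σ∘τ = [5 3 2 1 4]


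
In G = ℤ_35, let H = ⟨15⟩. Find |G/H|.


|⟨15⟩| = n / gcd(15, 35) = 35 / 5 = 7
H is normal (ℤ_35 is abelian).
|G/H| = |G| / |H| = 35 / 7 = 5

|G/H| = 5


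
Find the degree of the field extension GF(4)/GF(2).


GF(4) = GF(2^2), so the extension degree is 2

[GF(4)/GF(2)] = 2


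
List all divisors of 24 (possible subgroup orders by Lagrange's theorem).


Lagrange's theorem: |H| divides |G|
|G| = 24
Divisors of 24: 1, 2, 3, 4, 6, 8, 12, 24

Possible subgroup orders: {1, 2, 3, 4, 6, 8, 12, 24}


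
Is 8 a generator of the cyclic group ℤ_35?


g generates ℤ_n iff gcd(g, n) = 1
gcd(8, 35) = 1
Since gcd = 1, 8 is a generator.

Yes, 8 generates ℤ_35


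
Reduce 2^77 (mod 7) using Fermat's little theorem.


Fermat's little theorem: if p is prime and gcd(a,p)=1, then a^(p-1) ≡ 1 (mod p)
p = 7 is prime, gcd(2,7) = 1
Reduce exponent: 77 mod 6 = 5
So 2^77 ≡ 2^5 (mod 7)
2^5 mod 7 = 4

2^77 ≡ 4 (mod 7)
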